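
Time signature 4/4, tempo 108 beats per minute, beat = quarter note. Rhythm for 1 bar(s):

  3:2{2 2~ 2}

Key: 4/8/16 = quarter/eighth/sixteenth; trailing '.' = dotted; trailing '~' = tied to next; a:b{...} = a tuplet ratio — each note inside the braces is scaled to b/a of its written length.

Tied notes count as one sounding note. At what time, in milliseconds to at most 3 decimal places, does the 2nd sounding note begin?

note 2 onset = 4/3b = 740.741ms

1. 0.0ms @ 0 + 740.741ms (4/3)
2. 740.741ms @ 4/3 + 1481.481ms (8/3)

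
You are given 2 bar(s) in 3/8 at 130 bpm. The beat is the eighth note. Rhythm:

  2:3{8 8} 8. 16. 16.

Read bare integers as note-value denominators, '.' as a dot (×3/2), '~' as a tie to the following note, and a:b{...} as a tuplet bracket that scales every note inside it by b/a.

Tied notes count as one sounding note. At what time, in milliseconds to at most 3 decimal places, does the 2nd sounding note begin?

note 2 onset = 3/2b = 692.308ms

1. 0.0ms @ 0 + 692.308ms (3/2)
2. 692.308ms @ 3/2 + 692.308ms (3/2)
3. 1384.615ms @ 3 + 692.308ms (3/2)
4. 2076.923ms @ 9/2 + 346.154ms (3/4)
5. 2423.077ms @ 21/4 + 346.154ms (3/4)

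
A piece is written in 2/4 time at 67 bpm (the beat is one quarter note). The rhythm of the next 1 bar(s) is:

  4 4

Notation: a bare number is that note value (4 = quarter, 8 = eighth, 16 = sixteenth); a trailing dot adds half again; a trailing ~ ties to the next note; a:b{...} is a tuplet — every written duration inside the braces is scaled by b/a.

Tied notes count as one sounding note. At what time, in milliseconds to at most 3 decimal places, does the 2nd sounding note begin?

1. 0.0ms @ 0 + 895.522ms (1)
2. 895.522ms @ 1 + 895.522ms (1)

note 2 onset = 1b = 895.522ms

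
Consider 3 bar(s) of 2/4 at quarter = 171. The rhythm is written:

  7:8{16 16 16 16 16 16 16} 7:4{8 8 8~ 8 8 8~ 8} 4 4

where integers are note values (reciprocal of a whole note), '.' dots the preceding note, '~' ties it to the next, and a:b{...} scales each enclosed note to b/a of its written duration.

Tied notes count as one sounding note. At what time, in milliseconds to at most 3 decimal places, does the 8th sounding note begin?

1. 0.0ms @ 0 + 100.251ms (2/7)
2. 100.251ms @ 2/7 + 100.251ms (2/7)
3. 200.501ms @ 4/7 + 100.251ms (2/7)
4. 300.752ms @ 6/7 + 100.251ms (2/7)
5. 401.003ms @ 8/7 + 100.251ms (2/7)
6. 501.253ms @ 10/7 + 100.251ms (2/7)
7. 601.504ms @ 12/7 + 100.251ms (2/7)
8. 701.754ms @ 2 + 100.251ms (2/7)
9. 802.005ms @ 16/7 + 100.251ms (2/7)
10. 902.256ms @ 18/7 + 200.501ms (4/7)
11. 1102.757ms @ 22/7 + 100.251ms (2/7)
12. 1203.008ms @ 24/7 + 200.501ms (4/7)
13. 1403.509ms @ 4 + 350.877ms (1)
14. 1754.386ms @ 5 + 350.877ms (1)

note 8 onset = 2b = 701.754ms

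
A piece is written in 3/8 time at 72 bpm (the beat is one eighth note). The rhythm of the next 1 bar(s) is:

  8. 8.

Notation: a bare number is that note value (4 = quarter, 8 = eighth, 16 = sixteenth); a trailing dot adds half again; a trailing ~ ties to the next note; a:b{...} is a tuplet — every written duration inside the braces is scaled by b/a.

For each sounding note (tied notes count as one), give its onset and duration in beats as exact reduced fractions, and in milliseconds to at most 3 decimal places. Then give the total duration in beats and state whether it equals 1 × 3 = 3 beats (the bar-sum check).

1) 0.0ms=0b +1250.0ms=3/2b
2) 1250.0ms=3/2b +1250.0ms=3/2b
Σ=3b of 3 (72bpm 3/8) — PASS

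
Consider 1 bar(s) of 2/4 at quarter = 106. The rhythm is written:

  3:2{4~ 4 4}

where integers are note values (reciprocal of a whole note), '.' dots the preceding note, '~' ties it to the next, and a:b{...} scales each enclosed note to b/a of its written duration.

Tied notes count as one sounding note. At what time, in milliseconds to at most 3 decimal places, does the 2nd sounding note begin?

note 2 onset = 4/3b = 754.717ms

1. 0.0ms @ 0 + 754.717ms (4/3)
2. 754.717ms @ 4/3 + 377.358ms (2/3)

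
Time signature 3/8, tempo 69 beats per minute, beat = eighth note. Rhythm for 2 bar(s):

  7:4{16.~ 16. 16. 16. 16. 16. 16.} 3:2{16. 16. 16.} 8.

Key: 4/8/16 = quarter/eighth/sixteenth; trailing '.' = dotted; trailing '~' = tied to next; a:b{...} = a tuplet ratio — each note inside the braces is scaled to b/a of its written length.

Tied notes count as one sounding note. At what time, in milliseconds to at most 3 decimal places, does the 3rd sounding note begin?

note 3 onset = 9/7b = 1118.012ms

1. 0.0ms @ 0 + 745.342ms (6/7)
2. 745.342ms @ 6/7 + 372.671ms (3/7)
3. 1118.012ms @ 9/7 + 372.671ms (3/7)
4. 1490.683ms @ 12/7 + 372.671ms (3/7)
5. 1863.354ms @ 15/7 + 372.671ms (3/7)
6. 2236.025ms @ 18/7 + 372.671ms (3/7)
7. 2608.696ms @ 3 + 434.783ms (1/2)
8. 3043.478ms @ 7/2 + 434.783ms (1/2)
9. 3478.261ms @ 4 + 434.783ms (1/2)
10. 3913.043ms @ 9/2 + 1304.348ms (3/2)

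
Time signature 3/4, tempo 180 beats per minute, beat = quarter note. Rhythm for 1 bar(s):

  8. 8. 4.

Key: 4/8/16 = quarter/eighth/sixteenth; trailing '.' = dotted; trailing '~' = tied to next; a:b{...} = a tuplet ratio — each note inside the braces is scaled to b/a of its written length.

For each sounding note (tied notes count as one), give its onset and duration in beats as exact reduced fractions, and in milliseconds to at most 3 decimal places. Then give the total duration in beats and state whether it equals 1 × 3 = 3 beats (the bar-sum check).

1) 0.0ms=0b +250.0ms=3/4b
2) 250.0ms=3/4b +250.0ms=3/4b
3) 500.0ms=3/2b +500.0ms=3/2b
Σ=3b of 3 (180bpm 3/4) — PASS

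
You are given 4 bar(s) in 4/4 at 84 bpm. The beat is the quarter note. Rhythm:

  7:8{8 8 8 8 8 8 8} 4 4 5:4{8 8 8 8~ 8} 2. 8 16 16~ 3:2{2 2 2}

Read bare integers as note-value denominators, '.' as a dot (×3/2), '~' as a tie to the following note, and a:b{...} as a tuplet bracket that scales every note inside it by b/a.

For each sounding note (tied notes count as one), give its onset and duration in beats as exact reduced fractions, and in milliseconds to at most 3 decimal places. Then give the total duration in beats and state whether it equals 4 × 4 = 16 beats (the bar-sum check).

1) 0.0ms=0b +408.163ms=4/7b
2) 408.163ms=4/7b +408.163ms=4/7b
3) 816.327ms=8/7b +408.163ms=4/7b
4) 1224.49ms=12/7b +408.163ms=4/7b
5) 1632.653ms=16/7b +408.163ms=4/7b
6) 2040.816ms=20/7b +408.163ms=4/7b
7) 2448.98ms=24/7b +408.163ms=4/7b
8) 2857.143ms=4b +714.286ms=1b
9) 3571.429ms=5b +714.286ms=1b
10) 4285.714ms=6b +285.714ms=2/5b
11) 4571.429ms=32/5b +285.714ms=2/5b
12) 4857.143ms=34/5b +285.714ms=2/5b
13) 5142.857ms=36/5b +571.429ms=4/5b
14) 5714.286ms=8b +2142.857ms=3b
15) 7857.143ms=11b +357.143ms=1/2b
16) 8214.286ms=23/2b +178.571ms=1/4b
17) 8392.857ms=47/4b +1130.952ms=19/12b
18) 9523.81ms=40/3b +952.381ms=4/3b
19) 10476.19ms=44/3b +952.381ms=4/3b
Σ=16b of 16 (84bpm 4/4) — PASS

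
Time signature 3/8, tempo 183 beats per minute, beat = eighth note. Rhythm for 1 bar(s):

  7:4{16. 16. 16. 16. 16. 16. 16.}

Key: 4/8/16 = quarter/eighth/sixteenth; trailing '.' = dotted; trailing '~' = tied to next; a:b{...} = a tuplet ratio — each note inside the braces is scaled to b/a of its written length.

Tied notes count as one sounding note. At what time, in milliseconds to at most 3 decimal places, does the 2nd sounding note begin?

note 2 onset = 3/7b = 140.515ms

1. 0.0ms @ 0 + 140.515ms (3/7)
2. 140.515ms @ 3/7 + 140.515ms (3/7)
3. 281.03ms @ 6/7 + 140.515ms (3/7)
4. 421.546ms @ 9/7 + 140.515ms (3/7)
5. 562.061ms @ 12/7 + 140.515ms (3/7)
6. 702.576ms @ 15/7 + 140.515ms (3/7)
7. 843.091ms @ 18/7 + 140.515ms (3/7)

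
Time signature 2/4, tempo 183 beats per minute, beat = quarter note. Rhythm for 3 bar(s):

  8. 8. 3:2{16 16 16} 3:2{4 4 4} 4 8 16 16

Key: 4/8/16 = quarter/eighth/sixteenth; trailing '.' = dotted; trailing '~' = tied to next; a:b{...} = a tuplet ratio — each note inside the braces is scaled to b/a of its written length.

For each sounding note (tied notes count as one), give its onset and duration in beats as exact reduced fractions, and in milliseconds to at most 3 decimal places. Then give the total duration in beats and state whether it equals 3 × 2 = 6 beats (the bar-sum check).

1) 0.0ms=0b +245.902ms=3/4b
2) 245.902ms=3/4b +245.902ms=3/4b
3) 491.803ms=3/2b +54.645ms=1/6b
4) 546.448ms=5/3b +54.645ms=1/6b
5) 601.093ms=11/6b +54.645ms=1/6b
6) 655.738ms=2b +218.579ms=2/3b
7) 874.317ms=8/3b +218.579ms=2/3b
8) 1092.896ms=10/3b +218.579ms=2/3b
9) 1311.475ms=4b +327.869ms=1b
10) 1639.344ms=5b +163.934ms=1/2b
11) 1803.279ms=11/2b +81.967ms=1/4b
12) 1885.246ms=23/4b +81.967ms=1/4b
Σ=6b of 6 (183bpm 2/4) — PASS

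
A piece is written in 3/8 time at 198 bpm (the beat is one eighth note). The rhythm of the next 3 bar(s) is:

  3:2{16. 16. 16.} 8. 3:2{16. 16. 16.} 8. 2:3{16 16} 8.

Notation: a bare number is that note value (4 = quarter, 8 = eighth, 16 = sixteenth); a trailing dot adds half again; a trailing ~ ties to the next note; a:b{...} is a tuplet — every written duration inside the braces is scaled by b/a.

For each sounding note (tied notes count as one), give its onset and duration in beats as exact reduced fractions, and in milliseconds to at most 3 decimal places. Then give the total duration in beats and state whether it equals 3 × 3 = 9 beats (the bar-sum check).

1) 0.0ms=0b +151.515ms=1/2b
2) 151.515ms=1/2b +151.515ms=1/2b
3) 303.03ms=1b +151.515ms=1/2b
4) 454.545ms=3/2b +454.545ms=3/2b
5) 909.091ms=3b +151.515ms=1/2b
6) 1060.606ms=7/2b +151.515ms=1/2b
7) 1212.121ms=4b +151.515ms=1/2b
8) 1363.636ms=9/2b +454.545ms=3/2b
9) 1818.182ms=6b +227.273ms=3/4b
10) 2045.455ms=27/4b +227.273ms=3/4b
11) 2272.727ms=15/2b +454.545ms=3/2b
Σ=9b of 9 (198bpm 3/8) — PASS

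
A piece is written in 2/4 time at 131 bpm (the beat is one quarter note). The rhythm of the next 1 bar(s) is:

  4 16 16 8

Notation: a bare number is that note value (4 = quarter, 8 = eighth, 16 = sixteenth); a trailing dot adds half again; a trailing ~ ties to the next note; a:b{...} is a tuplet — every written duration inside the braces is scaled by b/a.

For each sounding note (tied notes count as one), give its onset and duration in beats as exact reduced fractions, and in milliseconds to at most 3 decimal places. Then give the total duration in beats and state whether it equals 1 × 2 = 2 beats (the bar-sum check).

1) 0.0ms=0b +458.015ms=1b
2) 458.015ms=1b +114.504ms=1/4b
3) 572.519ms=5/4b +114.504ms=1/4b
4) 687.023ms=3/2b +229.008ms=1/2b
Σ=2b of 2 (131bpm 2/4) — PASS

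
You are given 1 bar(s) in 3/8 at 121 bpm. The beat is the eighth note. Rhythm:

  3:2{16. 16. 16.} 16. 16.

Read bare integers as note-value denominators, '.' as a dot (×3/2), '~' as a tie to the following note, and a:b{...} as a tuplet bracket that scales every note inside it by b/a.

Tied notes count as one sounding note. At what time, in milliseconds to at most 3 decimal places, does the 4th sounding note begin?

note 4 onset = 3/2b = 743.802ms

1. 0.0ms @ 0 + 247.934ms (1/2)
2. 247.934ms @ 1/2 + 247.934ms (1/2)
3. 495.868ms @ 1 + 247.934ms (1/2)
4. 743.802ms @ 3/2 + 371.901ms (3/4)
5. 1115.702ms @ 9/4 + 371.901ms (3/4)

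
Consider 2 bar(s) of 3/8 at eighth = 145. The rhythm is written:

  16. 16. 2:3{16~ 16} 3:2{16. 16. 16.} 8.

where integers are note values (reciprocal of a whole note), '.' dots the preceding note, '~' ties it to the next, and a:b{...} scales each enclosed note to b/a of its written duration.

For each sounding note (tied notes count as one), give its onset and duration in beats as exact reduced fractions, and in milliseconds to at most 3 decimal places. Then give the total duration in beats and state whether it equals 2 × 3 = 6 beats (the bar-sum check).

1) 0.0ms=0b +310.345ms=3/4b
2) 310.345ms=3/4b +310.345ms=3/4b
3) 620.69ms=3/2b +620.69ms=3/2b
4) 1241.379ms=3b +206.897ms=1/2b
5) 1448.276ms=7/2b +206.897ms=1/2b
6) 1655.172ms=4b +206.897ms=1/2b
7) 1862.069ms=9/2b +620.69ms=3/2b
Σ=6b of 6 (145bpm 3/8) — PASS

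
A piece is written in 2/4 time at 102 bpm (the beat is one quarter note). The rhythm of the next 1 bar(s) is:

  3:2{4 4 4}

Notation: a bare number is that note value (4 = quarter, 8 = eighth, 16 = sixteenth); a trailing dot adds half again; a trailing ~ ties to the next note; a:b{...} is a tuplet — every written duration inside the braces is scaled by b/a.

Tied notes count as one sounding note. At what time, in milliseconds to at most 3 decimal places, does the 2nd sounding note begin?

1. 0.0ms @ 0 + 392.157ms (2/3)
2. 392.157ms @ 2/3 + 392.157ms (2/3)
3. 784.314ms @ 4/3 + 392.157ms (2/3)

note 2 onset = 2/3b = 392.157ms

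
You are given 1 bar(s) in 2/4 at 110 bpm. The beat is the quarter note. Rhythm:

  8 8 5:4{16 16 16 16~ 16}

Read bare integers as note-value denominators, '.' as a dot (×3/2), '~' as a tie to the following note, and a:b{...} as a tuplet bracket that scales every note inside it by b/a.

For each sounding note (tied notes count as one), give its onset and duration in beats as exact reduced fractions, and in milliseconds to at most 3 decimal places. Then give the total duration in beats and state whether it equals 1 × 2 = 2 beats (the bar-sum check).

1) 0.0ms=0b +272.727ms=1/2b
2) 272.727ms=1/2b +272.727ms=1/2b
3) 545.455ms=1b +109.091ms=1/5b
4) 654.545ms=6/5b +109.091ms=1/5b
5) 763.636ms=7/5b +109.091ms=1/5b
6) 872.727ms=8/5b +218.182ms=2/5b
Σ=2b of 2 (110bpm 2/4) — PASS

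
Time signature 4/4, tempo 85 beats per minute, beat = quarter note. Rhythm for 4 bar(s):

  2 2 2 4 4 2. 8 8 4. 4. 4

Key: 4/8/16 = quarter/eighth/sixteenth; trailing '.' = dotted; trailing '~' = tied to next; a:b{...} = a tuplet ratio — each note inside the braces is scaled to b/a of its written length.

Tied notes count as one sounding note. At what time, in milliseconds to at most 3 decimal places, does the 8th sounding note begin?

1. 0.0ms @ 0 + 1411.765ms (2)
2. 1411.765ms @ 2 + 1411.765ms (2)
3. 2823.529ms @ 4 + 1411.765ms (2)
4. 4235.294ms @ 6 + 705.882ms (1)
5. 4941.176ms @ 7 + 705.882ms (1)
6. 5647.059ms @ 8 + 2117.647ms (3)
7. 7764.706ms @ 11 + 352.941ms (1/2)
8. 8117.647ms @ 23/2 + 352.941ms (1/2)
9. 8470.588ms @ 12 + 1058.824ms (3/2)
10. 9529.412ms @ 27/2 + 1058.824ms (3/2)
11. 10588.235ms @ 15 + 705.882ms (1)

note 8 onset = 23/2b = 8117.647ms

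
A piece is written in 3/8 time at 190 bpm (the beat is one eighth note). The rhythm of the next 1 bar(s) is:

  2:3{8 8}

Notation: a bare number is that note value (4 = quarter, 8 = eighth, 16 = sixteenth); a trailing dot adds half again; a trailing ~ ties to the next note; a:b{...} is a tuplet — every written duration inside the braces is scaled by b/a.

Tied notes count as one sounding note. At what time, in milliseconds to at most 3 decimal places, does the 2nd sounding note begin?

note 2 onset = 3/2b = 473.684ms

1. 0.0ms @ 0 + 473.684ms (3/2)
2. 473.684ms @ 3/2 + 473.684ms (3/2)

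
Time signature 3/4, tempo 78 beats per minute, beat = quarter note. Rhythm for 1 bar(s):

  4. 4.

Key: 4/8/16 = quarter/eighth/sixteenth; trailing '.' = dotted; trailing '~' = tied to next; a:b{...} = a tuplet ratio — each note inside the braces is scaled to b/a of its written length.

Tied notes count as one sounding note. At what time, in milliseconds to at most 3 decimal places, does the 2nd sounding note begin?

note 2 onset = 3/2b = 1153.846ms

1. 0.0ms @ 0 + 1153.846ms (3/2)
2. 1153.846ms @ 3/2 + 1153.846ms (3/2)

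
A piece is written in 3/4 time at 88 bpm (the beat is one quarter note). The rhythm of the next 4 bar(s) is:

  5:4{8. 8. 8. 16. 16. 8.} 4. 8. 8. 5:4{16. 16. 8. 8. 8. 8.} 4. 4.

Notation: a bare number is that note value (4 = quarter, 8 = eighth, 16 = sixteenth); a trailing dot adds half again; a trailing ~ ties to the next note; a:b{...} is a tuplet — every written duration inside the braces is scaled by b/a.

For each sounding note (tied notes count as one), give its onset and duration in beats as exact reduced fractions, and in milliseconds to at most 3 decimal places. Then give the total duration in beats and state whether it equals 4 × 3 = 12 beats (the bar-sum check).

1) 0.0ms=0b +409.091ms=3/5b
2) 409.091ms=3/5b +409.091ms=3/5b
3) 818.182ms=6/5b +409.091ms=3/5b
4) 1227.273ms=9/5b +204.545ms=3/10b
5) 1431.818ms=21/10b +204.545ms=3/10b
6) 1636.364ms=12/5b +409.091ms=3/5b
7) 2045.455ms=3b +1022.727ms=3/2b
8) 3068.182ms=9/2b +511.364ms=3/4b
9) 3579.545ms=21/4b +511.364ms=3/4b
10) 4090.909ms=6b +204.545ms=3/10b
11) 4295.455ms=63/10b +204.545ms=3/10b
12) 4500.0ms=33/5b +409.091ms=3/5b
13) 4909.091ms=36/5b +409.091ms=3/5b
14) 5318.182ms=39/5b +409.091ms=3/5b
15) 5727.273ms=42/5b +409.091ms=3/5b
16) 6136.364ms=9b +1022.727ms=3/2b
17) 7159.091ms=21/2b +1022.727ms=3/2b
Σ=12b of 12 (88bpm 3/4) — PASS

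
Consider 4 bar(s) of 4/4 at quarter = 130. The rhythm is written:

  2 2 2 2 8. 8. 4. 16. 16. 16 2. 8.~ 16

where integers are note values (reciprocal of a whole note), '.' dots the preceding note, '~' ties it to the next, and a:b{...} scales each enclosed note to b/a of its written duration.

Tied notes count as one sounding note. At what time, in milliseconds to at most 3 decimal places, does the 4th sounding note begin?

1. 0.0ms @ 0 + 923.077ms (2)
2. 923.077ms @ 2 + 923.077ms (2)
3. 1846.154ms @ 4 + 923.077ms (2)
4. 2769.231ms @ 6 + 923.077ms (2)
5. 3692.308ms @ 8 + 346.154ms (3/4)
6. 4038.462ms @ 35/4 + 346.154ms (3/4)
7. 4384.615ms @ 19/2 + 692.308ms (3/2)
8. 5076.923ms @ 11 + 173.077ms (3/8)
9. 5250.0ms @ 91/8 + 173.077ms (3/8)
10. 5423.077ms @ 47/4 + 115.385ms (1/4)
11. 5538.462ms @ 12 + 1384.615ms (3)
12. 6923.077ms @ 15 + 461.538ms (1)

note 4 onset = 6b = 2769.231ms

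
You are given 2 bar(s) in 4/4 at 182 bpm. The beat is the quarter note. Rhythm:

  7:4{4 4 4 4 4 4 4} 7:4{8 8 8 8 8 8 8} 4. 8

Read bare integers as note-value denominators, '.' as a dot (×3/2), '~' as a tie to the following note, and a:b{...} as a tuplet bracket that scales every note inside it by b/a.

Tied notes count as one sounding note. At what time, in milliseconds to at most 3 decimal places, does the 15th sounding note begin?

note 15 onset = 6b = 1978.022ms

1. 0.0ms @ 0 + 188.383ms (4/7)
2. 188.383ms @ 4/7 + 188.383ms (4/7)
3. 376.766ms @ 8/7 + 188.383ms (4/7)
4. 565.149ms @ 12/7 + 188.383ms (4/7)
5. 753.532ms @ 16/7 + 188.383ms (4/7)
6. 941.915ms @ 20/7 + 188.383ms (4/7)
7. 1130.298ms @ 24/7 + 188.383ms (4/7)
8. 1318.681ms @ 4 + 94.192ms (2/7)
9. 1412.873ms @ 30/7 + 94.192ms (2/7)
10. 1507.064ms @ 32/7 + 94.192ms (2/7)
11. 1601.256ms @ 34/7 + 94.192ms (2/7)
12. 1695.447ms @ 36/7 + 94.192ms (2/7)
13. 1789.639ms @ 38/7 + 94.192ms (2/7)
14. 1883.83ms @ 40/7 + 94.192ms (2/7)
15. 1978.022ms @ 6 + 494.505ms (3/2)
16. 2472.527ms @ 15/2 + 164.835ms (1/2)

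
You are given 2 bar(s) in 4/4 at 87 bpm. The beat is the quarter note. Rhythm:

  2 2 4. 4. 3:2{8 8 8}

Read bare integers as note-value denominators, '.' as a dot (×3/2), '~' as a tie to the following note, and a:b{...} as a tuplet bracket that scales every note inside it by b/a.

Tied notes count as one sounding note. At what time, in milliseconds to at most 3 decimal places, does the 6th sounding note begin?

1. 0.0ms @ 0 + 1379.31ms (2)
2. 1379.31ms @ 2 + 1379.31ms (2)
3. 2758.621ms @ 4 + 1034.483ms (3/2)
4. 3793.103ms @ 11/2 + 1034.483ms (3/2)
5. 4827.586ms @ 7 + 229.885ms (1/3)
6. 5057.471ms @ 22/3 + 229.885ms (1/3)
7. 5287.356ms @ 23/3 + 229.885ms (1/3)

note 6 onset = 22/3b = 5057.471ms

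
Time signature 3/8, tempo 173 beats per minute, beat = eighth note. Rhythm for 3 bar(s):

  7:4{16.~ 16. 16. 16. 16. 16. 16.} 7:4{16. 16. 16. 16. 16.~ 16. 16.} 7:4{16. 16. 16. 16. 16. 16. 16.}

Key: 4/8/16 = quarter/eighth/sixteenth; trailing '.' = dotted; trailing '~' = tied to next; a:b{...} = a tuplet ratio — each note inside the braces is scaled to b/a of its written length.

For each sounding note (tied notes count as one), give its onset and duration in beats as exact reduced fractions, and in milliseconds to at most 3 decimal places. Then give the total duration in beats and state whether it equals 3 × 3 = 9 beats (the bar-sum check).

1) 0.0ms=0b +297.275ms=6/7b
2) 297.275ms=6/7b +148.637ms=3/7b
3) 445.912ms=9/7b +148.637ms=3/7b
4) 594.55ms=12/7b +148.637ms=3/7b
5) 743.187ms=15/7b +148.637ms=3/7b
6) 891.825ms=18/7b +148.637ms=3/7b
7) 1040.462ms=3b +148.637ms=3/7b
8) 1189.1ms=24/7b +148.637ms=3/7b
9) 1337.737ms=27/7b +148.637ms=3/7b
10) 1486.375ms=30/7b +148.637ms=3/7b
11) 1635.012ms=33/7b +297.275ms=6/7b
12) 1932.287ms=39/7b +148.637ms=3/7b
13) 2080.925ms=6b +148.637ms=3/7b
14) 2229.562ms=45/7b +148.637ms=3/7b
15) 2378.2ms=48/7b +148.637ms=3/7b
16) 2526.837ms=51/7b +148.637ms=3/7b
17) 2675.475ms=54/7b +148.637ms=3/7b
18) 2824.112ms=57/7b +148.637ms=3/7b
19) 2972.75ms=60/7b +148.637ms=3/7b
Σ=9b of 9 (173bpm 3/8) — PASS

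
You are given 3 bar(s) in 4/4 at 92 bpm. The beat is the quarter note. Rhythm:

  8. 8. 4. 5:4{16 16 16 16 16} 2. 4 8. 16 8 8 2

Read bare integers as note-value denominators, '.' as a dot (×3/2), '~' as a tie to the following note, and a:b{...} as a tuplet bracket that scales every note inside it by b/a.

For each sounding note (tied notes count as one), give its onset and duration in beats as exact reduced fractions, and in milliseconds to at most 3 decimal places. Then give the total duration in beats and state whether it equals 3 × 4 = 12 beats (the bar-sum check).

1) 0.0ms=0b +489.13ms=3/4b
2) 489.13ms=3/4b +489.13ms=3/4b
3) 978.261ms=3/2b +978.261ms=3/2b
4) 1956.522ms=3b +130.435ms=1/5b
5) 2086.957ms=16/5b +130.435ms=1/5b
6) 2217.391ms=17/5b +130.435ms=1/5b
7) 2347.826ms=18/5b +130.435ms=1/5b
8) 2478.261ms=19/5b +130.435ms=1/5b
9) 2608.696ms=4b +1956.522ms=3b
10) 4565.217ms=7b +652.174ms=1b
11) 5217.391ms=8b +489.13ms=3/4b
12) 5706.522ms=35/4b +163.043ms=1/4b
13) 5869.565ms=9b +326.087ms=1/2b
14) 6195.652ms=19/2b +326.087ms=1/2b
15) 6521.739ms=10b +1304.348ms=2b
Σ=12b of 12 (92bpm 4/4) — PASS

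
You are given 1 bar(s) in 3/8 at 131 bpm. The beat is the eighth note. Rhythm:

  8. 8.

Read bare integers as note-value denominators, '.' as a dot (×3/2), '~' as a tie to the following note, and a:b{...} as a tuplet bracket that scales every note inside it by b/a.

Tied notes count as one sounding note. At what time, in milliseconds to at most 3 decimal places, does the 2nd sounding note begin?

note 2 onset = 3/2b = 687.023ms

1. 0.0ms @ 0 + 687.023ms (3/2)
2. 687.023ms @ 3/2 + 687.023ms (3/2)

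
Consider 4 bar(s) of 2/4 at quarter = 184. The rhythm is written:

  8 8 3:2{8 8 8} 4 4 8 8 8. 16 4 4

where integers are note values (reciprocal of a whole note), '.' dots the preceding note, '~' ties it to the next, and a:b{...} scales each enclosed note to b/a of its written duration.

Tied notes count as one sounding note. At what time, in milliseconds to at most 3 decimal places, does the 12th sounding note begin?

note 12 onset = 6b = 1956.522ms

1. 0.0ms @ 0 + 163.043ms (1/2)
2. 163.043ms @ 1/2 + 163.043ms (1/2)
3. 326.087ms @ 1 + 108.696ms (1/3)
4. 434.783ms @ 4/3 + 108.696ms (1/3)
5. 543.478ms @ 5/3 + 108.696ms (1/3)
6. 652.174ms @ 2 + 326.087ms (1)
7. 978.261ms @ 3 + 326.087ms (1)
8. 1304.348ms @ 4 + 163.043ms (1/2)
9. 1467.391ms @ 9/2 + 163.043ms (1/2)
10. 1630.435ms @ 5 + 244.565ms (3/4)
11. 1875.0ms @ 23/4 + 81.522ms (1/4)
12. 1956.522ms @ 6 + 326.087ms (1)
13. 2282.609ms @ 7 + 326.087ms (1)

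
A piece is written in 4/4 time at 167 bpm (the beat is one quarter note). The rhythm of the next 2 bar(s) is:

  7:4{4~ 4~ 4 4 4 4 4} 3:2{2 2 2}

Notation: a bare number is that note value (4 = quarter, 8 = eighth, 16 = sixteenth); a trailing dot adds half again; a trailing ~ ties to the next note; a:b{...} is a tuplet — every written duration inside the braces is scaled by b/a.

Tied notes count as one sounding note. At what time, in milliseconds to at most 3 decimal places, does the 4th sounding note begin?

1. 0.0ms @ 0 + 615.911ms (12/7)
2. 615.911ms @ 12/7 + 205.304ms (4/7)
3. 821.215ms @ 16/7 + 205.304ms (4/7)
4. 1026.518ms @ 20/7 + 205.304ms (4/7)
5. 1231.822ms @ 24/7 + 205.304ms (4/7)
6. 1437.126ms @ 4 + 479.042ms (4/3)
7. 1916.168ms @ 16/3 + 479.042ms (4/3)
8. 2395.21ms @ 20/3 + 479.042ms (4/3)

note 4 onset = 20/7b = 1026.518ms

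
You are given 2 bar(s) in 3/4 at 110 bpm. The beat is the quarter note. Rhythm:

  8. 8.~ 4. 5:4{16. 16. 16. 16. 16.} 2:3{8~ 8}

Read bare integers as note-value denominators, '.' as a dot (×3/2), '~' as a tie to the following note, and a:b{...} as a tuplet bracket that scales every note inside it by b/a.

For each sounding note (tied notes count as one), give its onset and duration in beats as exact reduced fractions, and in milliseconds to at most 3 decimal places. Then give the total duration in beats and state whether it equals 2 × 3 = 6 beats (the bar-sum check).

1) 0.0ms=0b +409.091ms=3/4b
2) 409.091ms=3/4b +1227.273ms=9/4b
3) 1636.364ms=3b +163.636ms=3/10b
4) 1800.0ms=33/10b +163.636ms=3/10b
5) 1963.636ms=18/5b +163.636ms=3/10b
6) 2127.273ms=39/10b +163.636ms=3/10b
7) 2290.909ms=21/5b +163.636ms=3/10b
8) 2454.545ms=9/2b +818.182ms=3/2b
Σ=6b of 6 (110bpm 3/4) — PASS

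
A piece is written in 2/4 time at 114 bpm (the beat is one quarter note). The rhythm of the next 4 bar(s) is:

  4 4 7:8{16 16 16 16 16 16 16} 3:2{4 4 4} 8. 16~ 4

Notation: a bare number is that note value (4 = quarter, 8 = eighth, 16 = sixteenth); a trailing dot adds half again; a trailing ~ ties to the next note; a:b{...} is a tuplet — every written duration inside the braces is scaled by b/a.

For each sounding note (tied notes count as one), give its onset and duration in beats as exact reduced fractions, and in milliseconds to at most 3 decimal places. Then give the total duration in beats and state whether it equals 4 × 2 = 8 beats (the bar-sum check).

1) 0.0ms=0b +526.316ms=1b
2) 526.316ms=1b +526.316ms=1b
3) 1052.632ms=2b +150.376ms=2/7b
4) 1203.008ms=16/7b +150.376ms=2/7b
5) 1353.383ms=18/7b +150.376ms=2/7b
6) 1503.759ms=20/7b +150.376ms=2/7b
7) 1654.135ms=22/7b +150.376ms=2/7b
8) 1804.511ms=24/7b +150.376ms=2/7b
9) 1954.887ms=26/7b +150.376ms=2/7b
10) 2105.263ms=4b +350.877ms=2/3b
11) 2456.14ms=14/3b +350.877ms=2/3b
12) 2807.018ms=16/3b +350.877ms=2/3b
13) 3157.895ms=6b +394.737ms=3/4b
14) 3552.632ms=27/4b +657.895ms=5/4b
Σ=8b of 8 (114bpm 2/4) — PASS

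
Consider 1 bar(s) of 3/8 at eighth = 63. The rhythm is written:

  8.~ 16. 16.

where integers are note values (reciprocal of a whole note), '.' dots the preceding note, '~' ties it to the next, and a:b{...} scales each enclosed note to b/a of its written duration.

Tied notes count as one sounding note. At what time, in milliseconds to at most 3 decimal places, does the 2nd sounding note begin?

1. 0.0ms @ 0 + 2142.857ms (9/4)
2. 2142.857ms @ 9/4 + 714.286ms (3/4)

note 2 onset = 9/4b = 2142.857ms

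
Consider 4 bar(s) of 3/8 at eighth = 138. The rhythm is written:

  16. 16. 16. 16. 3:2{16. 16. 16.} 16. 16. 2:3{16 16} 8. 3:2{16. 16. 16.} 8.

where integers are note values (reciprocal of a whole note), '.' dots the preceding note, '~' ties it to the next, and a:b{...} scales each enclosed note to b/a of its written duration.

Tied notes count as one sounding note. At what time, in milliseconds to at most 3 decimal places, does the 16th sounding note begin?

1. 0.0ms @ 0 + 326.087ms (3/4)
2. 326.087ms @ 3/4 + 326.087ms (3/4)
3. 652.174ms @ 3/2 + 326.087ms (3/4)
4. 978.261ms @ 9/4 + 326.087ms (3/4)
5. 1304.348ms @ 3 + 217.391ms (1/2)
6. 1521.739ms @ 7/2 + 217.391ms (1/2)
7. 1739.13ms @ 4 + 217.391ms (1/2)
8. 1956.522ms @ 9/2 + 326.087ms (3/4)
9. 2282.609ms @ 21/4 + 326.087ms (3/4)
10. 2608.696ms @ 6 + 326.087ms (3/4)
11. 2934.783ms @ 27/4 + 326.087ms (3/4)
12. 3260.87ms @ 15/2 + 652.174ms (3/2)
13. 3913.043ms @ 9 + 217.391ms (1/2)
14. 4130.435ms @ 19/2 + 217.391ms (1/2)
15. 4347.826ms @ 10 + 217.391ms (1/2)
16. 4565.217ms @ 21/2 + 652.174ms (3/2)

note 16 onset = 21/2b = 4565.217ms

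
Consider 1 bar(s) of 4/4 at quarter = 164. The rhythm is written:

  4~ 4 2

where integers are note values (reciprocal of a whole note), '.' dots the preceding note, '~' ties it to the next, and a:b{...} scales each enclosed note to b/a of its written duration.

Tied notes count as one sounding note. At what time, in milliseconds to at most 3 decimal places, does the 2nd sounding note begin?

note 2 onset = 2b = 731.707ms

1. 0.0ms @ 0 + 731.707ms (2)
2. 731.707ms @ 2 + 731.707ms (2)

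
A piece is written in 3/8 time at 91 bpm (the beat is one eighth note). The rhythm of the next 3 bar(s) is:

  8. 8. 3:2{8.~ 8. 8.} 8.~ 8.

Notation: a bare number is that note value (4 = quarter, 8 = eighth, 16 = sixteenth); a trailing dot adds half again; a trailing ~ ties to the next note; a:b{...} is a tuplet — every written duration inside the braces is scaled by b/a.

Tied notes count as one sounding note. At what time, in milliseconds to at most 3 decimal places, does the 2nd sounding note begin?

1. 0.0ms @ 0 + 989.011ms (3/2)
2. 989.011ms @ 3/2 + 989.011ms (3/2)
3. 1978.022ms @ 3 + 1318.681ms (2)
4. 3296.703ms @ 5 + 659.341ms (1)
5. 3956.044ms @ 6 + 1978.022ms (3)

note 2 onset = 3/2b = 989.011ms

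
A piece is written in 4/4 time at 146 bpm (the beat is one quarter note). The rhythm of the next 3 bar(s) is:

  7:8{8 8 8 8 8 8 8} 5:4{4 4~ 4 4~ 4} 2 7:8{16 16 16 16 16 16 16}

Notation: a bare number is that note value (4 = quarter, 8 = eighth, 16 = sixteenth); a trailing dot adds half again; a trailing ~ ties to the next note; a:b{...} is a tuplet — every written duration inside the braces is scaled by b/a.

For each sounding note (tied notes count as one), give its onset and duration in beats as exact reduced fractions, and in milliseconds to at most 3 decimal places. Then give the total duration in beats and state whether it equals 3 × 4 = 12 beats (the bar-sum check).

1) 0.0ms=0b +234.834ms=4/7b
2) 234.834ms=4/7b +234.834ms=4/7b
3) 469.667ms=8/7b +234.834ms=4/7b
4) 704.501ms=12/7b +234.834ms=4/7b
5) 939.335ms=16/7b +234.834ms=4/7b
6) 1174.168ms=20/7b +234.834ms=4/7b
7) 1409.002ms=24/7b +234.834ms=4/7b
8) 1643.836ms=4b +328.767ms=4/5b
9) 1972.603ms=24/5b +657.534ms=8/5b
10) 2630.137ms=32/5b +657.534ms=8/5b
11) 3287.671ms=8b +821.918ms=2b
12) 4109.589ms=10b +117.417ms=2/7b
13) 4227.006ms=72/7b +117.417ms=2/7b
14) 4344.423ms=74/7b +117.417ms=2/7b
15) 4461.84ms=76/7b +117.417ms=2/7b
16) 4579.256ms=78/7b +117.417ms=2/7b
17) 4696.673ms=80/7b +117.417ms=2/7b
18) 4814.09ms=82/7b +117.417ms=2/7b
Σ=12b of 12 (146bpm 4/4) — PASS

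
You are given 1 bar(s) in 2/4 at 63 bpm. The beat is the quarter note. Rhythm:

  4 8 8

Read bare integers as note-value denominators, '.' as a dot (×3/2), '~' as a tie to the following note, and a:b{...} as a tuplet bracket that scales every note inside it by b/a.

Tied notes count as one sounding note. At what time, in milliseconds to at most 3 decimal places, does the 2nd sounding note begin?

1. 0.0ms @ 0 + 952.381ms (1)
2. 952.381ms @ 1 + 476.19ms (1/2)
3. 1428.571ms @ 3/2 + 476.19ms (1/2)

note 2 onset = 1b = 952.381ms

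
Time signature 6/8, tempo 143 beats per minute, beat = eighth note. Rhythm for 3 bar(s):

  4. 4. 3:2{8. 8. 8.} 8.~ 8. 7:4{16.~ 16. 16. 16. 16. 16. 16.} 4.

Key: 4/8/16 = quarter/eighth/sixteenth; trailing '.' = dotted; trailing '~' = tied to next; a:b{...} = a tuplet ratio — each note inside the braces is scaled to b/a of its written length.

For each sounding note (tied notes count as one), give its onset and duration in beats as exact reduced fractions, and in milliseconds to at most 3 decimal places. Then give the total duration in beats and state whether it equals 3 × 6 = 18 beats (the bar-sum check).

1) 0.0ms=0b +1258.741ms=3b
2) 1258.741ms=3b +1258.741ms=3b
3) 2517.483ms=6b +419.58ms=1b
4) 2937.063ms=7b +419.58ms=1b
5) 3356.643ms=8b +419.58ms=1b
6) 3776.224ms=9b +1258.741ms=3b
7) 5034.965ms=12b +359.64ms=6/7b
8) 5394.605ms=90/7b +179.82ms=3/7b
9) 5574.426ms=93/7b +179.82ms=3/7b
10) 5754.246ms=96/7b +179.82ms=3/7b
11) 5934.066ms=99/7b +179.82ms=3/7b
12) 6113.886ms=102/7b +179.82ms=3/7b
13) 6293.706ms=15b +1258.741ms=3b
Σ=18b of 18 (143bpm 6/8) — PASS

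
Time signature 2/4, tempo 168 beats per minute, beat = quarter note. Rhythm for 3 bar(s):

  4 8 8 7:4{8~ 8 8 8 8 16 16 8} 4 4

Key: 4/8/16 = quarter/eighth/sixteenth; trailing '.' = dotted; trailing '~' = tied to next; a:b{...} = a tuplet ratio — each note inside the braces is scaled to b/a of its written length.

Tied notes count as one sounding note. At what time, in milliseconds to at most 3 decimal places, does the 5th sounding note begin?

1. 0.0ms @ 0 + 357.143ms (1)
2. 357.143ms @ 1 + 178.571ms (1/2)
3. 535.714ms @ 3/2 + 178.571ms (1/2)
4. 714.286ms @ 2 + 204.082ms (4/7)
5. 918.367ms @ 18/7 + 102.041ms (2/7)
6. 1020.408ms @ 20/7 + 102.041ms (2/7)
7. 1122.449ms @ 22/7 + 102.041ms (2/7)
8. 1224.49ms @ 24/7 + 51.02ms (1/7)
9. 1275.51ms @ 25/7 + 51.02ms (1/7)
10. 1326.531ms @ 26/7 + 102.041ms (2/7)
11. 1428.571ms @ 4 + 357.143ms (1)
12. 1785.714ms @ 5 + 357.143ms (1)

note 5 onset = 18/7b = 918.367ms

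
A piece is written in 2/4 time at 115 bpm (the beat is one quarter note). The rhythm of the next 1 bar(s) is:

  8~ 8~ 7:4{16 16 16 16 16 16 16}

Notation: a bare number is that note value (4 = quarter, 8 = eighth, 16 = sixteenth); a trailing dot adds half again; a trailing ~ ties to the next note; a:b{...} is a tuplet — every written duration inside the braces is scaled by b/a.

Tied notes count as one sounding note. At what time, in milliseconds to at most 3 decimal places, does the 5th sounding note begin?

1. 0.0ms @ 0 + 596.273ms (8/7)
2. 596.273ms @ 8/7 + 74.534ms (1/7)
3. 670.807ms @ 9/7 + 74.534ms (1/7)
4. 745.342ms @ 10/7 + 74.534ms (1/7)
5. 819.876ms @ 11/7 + 74.534ms (1/7)
6. 894.41ms @ 12/7 + 74.534ms (1/7)
7. 968.944ms @ 13/7 + 74.534ms (1/7)

note 5 onset = 11/7b = 819.876ms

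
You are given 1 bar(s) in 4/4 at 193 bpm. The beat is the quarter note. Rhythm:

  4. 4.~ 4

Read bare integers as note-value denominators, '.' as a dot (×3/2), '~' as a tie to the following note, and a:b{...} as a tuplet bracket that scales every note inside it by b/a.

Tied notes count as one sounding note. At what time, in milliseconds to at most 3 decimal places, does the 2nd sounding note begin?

note 2 onset = 3/2b = 466.321ms

1. 0.0ms @ 0 + 466.321ms (3/2)
2. 466.321ms @ 3/2 + 777.202ms (5/2)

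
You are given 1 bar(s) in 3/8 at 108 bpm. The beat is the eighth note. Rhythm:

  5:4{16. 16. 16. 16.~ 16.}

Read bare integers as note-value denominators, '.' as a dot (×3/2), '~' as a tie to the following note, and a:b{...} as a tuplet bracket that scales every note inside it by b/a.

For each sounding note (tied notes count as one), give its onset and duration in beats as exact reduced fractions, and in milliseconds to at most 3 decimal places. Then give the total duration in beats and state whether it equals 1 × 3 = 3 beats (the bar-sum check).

1) 0.0ms=0b +333.333ms=3/5b
2) 333.333ms=3/5b +333.333ms=3/5b
3) 666.667ms=6/5b +333.333ms=3/5b
4) 1000.0ms=9/5b +666.667ms=6/5b
Σ=3b of 3 (108bpm 3/8) — PASS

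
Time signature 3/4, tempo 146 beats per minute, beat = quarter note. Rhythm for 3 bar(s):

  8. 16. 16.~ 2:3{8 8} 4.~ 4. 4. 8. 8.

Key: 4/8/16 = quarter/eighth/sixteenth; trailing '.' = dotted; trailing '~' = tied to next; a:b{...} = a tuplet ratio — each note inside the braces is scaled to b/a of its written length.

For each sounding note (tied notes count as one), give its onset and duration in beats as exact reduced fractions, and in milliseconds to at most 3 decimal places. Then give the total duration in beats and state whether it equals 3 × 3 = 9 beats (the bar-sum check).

1) 0.0ms=0b +308.219ms=3/4b
2) 308.219ms=3/4b +154.11ms=3/8b
3) 462.329ms=9/8b +462.329ms=9/8b
4) 924.658ms=9/4b +308.219ms=3/4b
5) 1232.877ms=3b +1232.877ms=3b
6) 2465.753ms=6b +616.438ms=3/2b
7) 3082.192ms=15/2b +308.219ms=3/4b
8) 3390.411ms=33/4b +308.219ms=3/4b
Σ=9b of 9 (146bpm 3/4) — PASS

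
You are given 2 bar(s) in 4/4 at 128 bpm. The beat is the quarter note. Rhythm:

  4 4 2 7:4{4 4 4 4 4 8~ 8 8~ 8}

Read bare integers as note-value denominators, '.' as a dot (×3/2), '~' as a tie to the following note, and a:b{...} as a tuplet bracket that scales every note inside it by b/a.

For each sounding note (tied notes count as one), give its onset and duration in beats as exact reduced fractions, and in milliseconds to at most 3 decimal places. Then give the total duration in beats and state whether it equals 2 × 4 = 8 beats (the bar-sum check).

1) 0.0ms=0b +468.75ms=1b
2) 468.75ms=1b +468.75ms=1b
3) 937.5ms=2b +937.5ms=2b
4) 1875.0ms=4b +267.857ms=4/7b
5) 2142.857ms=32/7b +267.857ms=4/7b
6) 2410.714ms=36/7b +267.857ms=4/7b
7) 2678.571ms=40/7b +267.857ms=4/7b
8) 2946.429ms=44/7b +267.857ms=4/7b
9) 3214.286ms=48/7b +267.857ms=4/7b
10) 3482.143ms=52/7b +267.857ms=4/7b
Σ=8b of 8 (128bpm 4/4) — PASS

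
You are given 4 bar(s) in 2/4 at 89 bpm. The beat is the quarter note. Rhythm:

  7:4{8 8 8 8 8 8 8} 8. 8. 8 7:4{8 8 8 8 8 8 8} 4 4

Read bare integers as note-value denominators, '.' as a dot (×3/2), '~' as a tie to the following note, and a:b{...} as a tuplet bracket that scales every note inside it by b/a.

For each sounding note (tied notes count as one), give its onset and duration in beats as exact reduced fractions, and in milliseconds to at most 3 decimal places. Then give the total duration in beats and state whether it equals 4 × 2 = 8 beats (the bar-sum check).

1) 0.0ms=0b +192.616ms=2/7b
2) 192.616ms=2/7b +192.616ms=2/7b
3) 385.233ms=4/7b +192.616ms=2/7b
4) 577.849ms=6/7b +192.616ms=2/7b
5) 770.465ms=8/7b +192.616ms=2/7b
6) 963.082ms=10/7b +192.616ms=2/7b
7) 1155.698ms=12/7b +192.616ms=2/7b
8) 1348.315ms=2b +505.618ms=3/4b
9) 1853.933ms=11/4b +505.618ms=3/4b
10) 2359.551ms=7/2b +337.079ms=1/2b
11) 2696.629ms=4b +192.616ms=2/7b
12) 2889.246ms=30/7b +192.616ms=2/7b
13) 3081.862ms=32/7b +192.616ms=2/7b
14) 3274.478ms=34/7b +192.616ms=2/7b
15) 3467.095ms=36/7b +192.616ms=2/7b
16) 3659.711ms=38/7b +192.616ms=2/7b
17) 3852.327ms=40/7b +192.616ms=2/7b
18) 4044.944ms=6b +674.157ms=1b
19) 4719.101ms=7b +674.157ms=1b
Σ=8b of 8 (89bpm 2/4) — PASS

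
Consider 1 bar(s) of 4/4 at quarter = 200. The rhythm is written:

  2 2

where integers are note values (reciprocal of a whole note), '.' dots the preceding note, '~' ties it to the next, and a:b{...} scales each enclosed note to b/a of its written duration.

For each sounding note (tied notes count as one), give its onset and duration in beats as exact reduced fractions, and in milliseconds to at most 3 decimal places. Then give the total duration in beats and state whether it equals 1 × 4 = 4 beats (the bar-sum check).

1) 0.0ms=0b +600.0ms=2b
2) 600.0ms=2b +600.0ms=2b
Σ=4b of 4 (200bpm 4/4) — PASS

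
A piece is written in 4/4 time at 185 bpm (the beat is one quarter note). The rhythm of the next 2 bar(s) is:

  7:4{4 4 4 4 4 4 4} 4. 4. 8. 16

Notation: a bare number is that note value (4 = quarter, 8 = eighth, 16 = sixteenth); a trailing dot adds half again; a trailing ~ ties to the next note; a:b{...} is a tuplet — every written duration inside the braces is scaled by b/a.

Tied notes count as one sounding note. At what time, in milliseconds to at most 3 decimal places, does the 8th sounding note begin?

note 8 onset = 4b = 1297.297ms

1. 0.0ms @ 0 + 185.328ms (4/7)
2. 185.328ms @ 4/7 + 185.328ms (4/7)
3. 370.656ms @ 8/7 + 185.328ms (4/7)
4. 555.985ms @ 12/7 + 185.328ms (4/7)
5. 741.313ms @ 16/7 + 185.328ms (4/7)
6. 926.641ms @ 20/7 + 185.328ms (4/7)
7. 1111.969ms @ 24/7 + 185.328ms (4/7)
8. 1297.297ms @ 4 + 486.486ms (3/2)
9. 1783.784ms @ 11/2 + 486.486ms (3/2)
10. 2270.27ms @ 7 + 243.243ms (3/4)
11. 2513.514ms @ 31/4 + 81.081ms (1/4)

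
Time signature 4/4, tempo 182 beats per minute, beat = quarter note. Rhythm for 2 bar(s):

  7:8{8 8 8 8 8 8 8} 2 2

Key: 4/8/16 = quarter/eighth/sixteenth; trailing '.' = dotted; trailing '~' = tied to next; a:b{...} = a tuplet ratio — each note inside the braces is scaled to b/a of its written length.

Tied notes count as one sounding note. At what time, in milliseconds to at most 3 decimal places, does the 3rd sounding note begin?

note 3 onset = 8/7b = 376.766ms

1. 0.0ms @ 0 + 188.383ms (4/7)
2. 188.383ms @ 4/7 + 188.383ms (4/7)
3. 376.766ms @ 8/7 + 188.383ms (4/7)
4. 565.149ms @ 12/7 + 188.383ms (4/7)
5. 753.532ms @ 16/7 + 188.383ms (4/7)
6. 941.915ms @ 20/7 + 188.383ms (4/7)
7. 1130.298ms @ 24/7 + 188.383ms (4/7)
8. 1318.681ms @ 4 + 659.341ms (2)
9. 1978.022ms @ 6 + 659.341ms (2)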